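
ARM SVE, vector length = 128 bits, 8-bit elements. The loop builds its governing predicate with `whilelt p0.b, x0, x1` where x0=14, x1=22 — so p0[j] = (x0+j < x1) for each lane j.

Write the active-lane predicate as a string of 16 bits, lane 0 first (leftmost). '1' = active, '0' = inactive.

register lanes = 128/8 = 16
active while 14+j < 22, i.e. j ∈ [0,8) capped at 16 ⇒ 8
bits (lane 0 leftmost): 1111111100000000

predicate = 1111111100000000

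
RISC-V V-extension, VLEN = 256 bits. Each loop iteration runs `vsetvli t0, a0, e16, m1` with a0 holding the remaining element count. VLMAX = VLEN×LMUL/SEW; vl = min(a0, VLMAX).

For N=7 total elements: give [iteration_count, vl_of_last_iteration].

[iterations, last_vl] = [1, 7]

VLMAX = (256 × 1) / 16 = 16 lanes
7 elements at 16/iter → 1 passes, remainder 7 on the last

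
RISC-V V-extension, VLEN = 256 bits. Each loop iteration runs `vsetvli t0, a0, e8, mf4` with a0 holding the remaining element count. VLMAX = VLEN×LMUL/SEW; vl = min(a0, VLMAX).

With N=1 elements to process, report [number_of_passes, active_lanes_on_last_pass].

[iterations, last_vl] = [1, 1]

VLMAX = (256 × 1/4) / 8 = 8 lanes
1 elements at 8/iter → 1 passes, remainder 1 on the last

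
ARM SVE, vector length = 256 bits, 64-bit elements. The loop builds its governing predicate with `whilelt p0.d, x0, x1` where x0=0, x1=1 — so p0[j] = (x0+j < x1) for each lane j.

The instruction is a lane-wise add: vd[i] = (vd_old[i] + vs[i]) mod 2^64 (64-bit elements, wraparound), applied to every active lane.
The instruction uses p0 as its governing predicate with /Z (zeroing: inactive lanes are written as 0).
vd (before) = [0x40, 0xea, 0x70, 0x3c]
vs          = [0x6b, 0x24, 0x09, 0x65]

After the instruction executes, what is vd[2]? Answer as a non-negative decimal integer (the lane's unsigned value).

vd[2] = 0

lane count: 256 div 64 = 4
whilelt: lane j active iff 0+j < 1 → j < 1 → 1 active
[0] add(0x40,0x6b) = 0xab
[1] tail/zero = 0x00
[2] tail/zero = 0x00
[3] tail/zero = 0x00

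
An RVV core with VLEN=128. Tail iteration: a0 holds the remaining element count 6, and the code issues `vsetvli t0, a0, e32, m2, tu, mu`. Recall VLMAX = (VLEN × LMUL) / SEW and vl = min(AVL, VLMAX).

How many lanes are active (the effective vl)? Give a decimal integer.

VLMAX = (128 × 2) / 32 = 8 lanes
AVL=6 ≤ VLMAX=8, so vl = 6

vl = 6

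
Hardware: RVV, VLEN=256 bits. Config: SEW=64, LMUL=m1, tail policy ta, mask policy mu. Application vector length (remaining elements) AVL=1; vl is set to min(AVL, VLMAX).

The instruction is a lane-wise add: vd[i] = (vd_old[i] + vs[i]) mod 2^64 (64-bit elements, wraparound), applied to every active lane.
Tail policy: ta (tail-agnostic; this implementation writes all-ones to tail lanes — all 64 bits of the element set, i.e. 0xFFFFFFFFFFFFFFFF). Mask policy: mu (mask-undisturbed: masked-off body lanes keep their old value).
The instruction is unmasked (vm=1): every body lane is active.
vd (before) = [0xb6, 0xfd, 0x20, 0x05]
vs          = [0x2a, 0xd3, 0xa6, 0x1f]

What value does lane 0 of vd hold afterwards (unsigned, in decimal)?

VLMAX = VLEN×LMUL/SEW = 256×1/64 = 4
vl = min(AVL, VLMAX) = min(1, 4) = 1
vd[0] add(0xb6,0x2a) -> 0xe0
vd[1] tail/ones -> 0xffffffffffffffff
vd[2] tail/ones -> 0xffffffffffffffff
vd[3] tail/ones -> 0xffffffffffffffff

vd[0] = 224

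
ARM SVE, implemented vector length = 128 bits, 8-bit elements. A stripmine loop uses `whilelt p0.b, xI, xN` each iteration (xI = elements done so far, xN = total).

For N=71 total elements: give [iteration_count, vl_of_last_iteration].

128-bit reg / 8-bit elem → 16 lanes
iterations = ceil(71/16) = 5; final-pass vl = 7

[iterations, last_vl] = [5, 7]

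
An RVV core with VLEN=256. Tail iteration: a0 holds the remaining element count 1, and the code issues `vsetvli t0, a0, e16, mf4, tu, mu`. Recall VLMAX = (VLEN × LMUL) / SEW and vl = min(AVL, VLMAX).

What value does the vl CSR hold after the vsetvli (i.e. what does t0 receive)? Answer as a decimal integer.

VLMAX = VLEN×LMUL/SEW = 256×1/4/16 = 4
AVL=1 ≤ VLMAX=4, so vl = 1

vl = 1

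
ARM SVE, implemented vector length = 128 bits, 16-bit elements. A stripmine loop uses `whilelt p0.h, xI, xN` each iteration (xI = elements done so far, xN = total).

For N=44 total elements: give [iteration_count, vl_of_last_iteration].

[iterations, last_vl] = [6, 4]

128-bit reg / 16-bit elem → 8 lanes
N=44: ⌈44/8⌉ = 6 iters; last vl = 44 − 5×8 = 4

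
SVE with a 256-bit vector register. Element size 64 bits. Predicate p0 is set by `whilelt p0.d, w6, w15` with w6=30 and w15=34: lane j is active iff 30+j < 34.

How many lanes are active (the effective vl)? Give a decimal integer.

vl = 4

register lanes = 256/64 = 4
whilelt: lane j active iff 30+j < 34 → j < 4 → 4 active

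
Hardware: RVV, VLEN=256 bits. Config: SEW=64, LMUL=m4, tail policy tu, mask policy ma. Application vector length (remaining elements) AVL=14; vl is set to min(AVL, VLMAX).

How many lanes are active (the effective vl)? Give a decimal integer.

VLMAX = VLEN×LMUL/SEW = 256×4/64 = 16
vl = min(AVL, VLMAX) = min(14, 16) = 14

vl = 14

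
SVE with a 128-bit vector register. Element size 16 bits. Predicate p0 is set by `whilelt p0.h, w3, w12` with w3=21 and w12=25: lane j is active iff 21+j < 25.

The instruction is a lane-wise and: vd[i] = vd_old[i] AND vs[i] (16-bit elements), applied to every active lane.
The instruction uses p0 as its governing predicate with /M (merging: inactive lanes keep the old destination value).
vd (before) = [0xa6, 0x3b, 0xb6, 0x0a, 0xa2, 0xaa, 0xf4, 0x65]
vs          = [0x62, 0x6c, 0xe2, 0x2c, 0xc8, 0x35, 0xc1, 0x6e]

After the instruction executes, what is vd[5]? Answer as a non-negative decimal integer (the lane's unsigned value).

vd[5] = 170

128-bit reg / 16-bit elem → 8 lanes
p0[j] = (21+j < 25); true for j=0..3 → 4 lanes set
lane  0: and(0xa6,0x62) ⇒ 0x22
lane  1: and(0x3b,0x6c) ⇒ 0x28
lane  2: and(0xb6,0xe2) ⇒ 0xa2
lane  3: and(0x0a,0x2c) ⇒ 0x08
lane  4: tail/keep ⇒ 0xa2
lane  5: tail/keep ⇒ 0xaa
lane  6: tail/keep ⇒ 0xf4
lane  7: tail/keep ⇒ 0x65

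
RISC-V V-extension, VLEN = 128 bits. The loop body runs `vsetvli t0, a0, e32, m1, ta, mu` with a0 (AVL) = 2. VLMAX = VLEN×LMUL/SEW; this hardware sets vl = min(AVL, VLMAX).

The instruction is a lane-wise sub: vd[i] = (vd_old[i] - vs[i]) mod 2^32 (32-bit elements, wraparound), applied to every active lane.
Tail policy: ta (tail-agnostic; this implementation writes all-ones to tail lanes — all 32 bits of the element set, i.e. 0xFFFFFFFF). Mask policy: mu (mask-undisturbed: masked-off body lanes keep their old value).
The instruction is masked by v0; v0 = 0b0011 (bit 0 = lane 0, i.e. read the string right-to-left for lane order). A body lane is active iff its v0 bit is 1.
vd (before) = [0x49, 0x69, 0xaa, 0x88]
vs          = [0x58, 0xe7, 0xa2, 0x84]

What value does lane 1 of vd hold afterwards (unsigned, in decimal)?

vd[1] = 4294967170

VLMAX = VLEN×LMUL/SEW = 128×1/32 = 4
vl = min(AVL, VLMAX) = min(2, 4) = 2
lane  0: sub(0x49,0x58) ⇒ 0xfffffff1
lane  1: sub(0x69,0xe7) ⇒ 0xffffff82
lane  2: tail/ones ⇒ 0xffffffff
lane  3: tail/ones ⇒ 0xffffffff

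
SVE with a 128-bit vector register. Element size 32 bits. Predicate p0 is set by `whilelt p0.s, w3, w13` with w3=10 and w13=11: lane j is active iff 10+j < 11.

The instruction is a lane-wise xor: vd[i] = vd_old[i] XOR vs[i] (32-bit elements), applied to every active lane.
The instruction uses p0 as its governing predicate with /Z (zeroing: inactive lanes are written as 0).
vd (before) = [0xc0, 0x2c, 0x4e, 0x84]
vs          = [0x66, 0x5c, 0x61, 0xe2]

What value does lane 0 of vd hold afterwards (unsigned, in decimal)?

lane count: 128 div 32 = 4
active while 10+j < 11, i.e. j ∈ [0,1) capped at 4 ⇒ 1
[0] xor(0xc0,0x66) = 0xa6
[1] tail/zero = 0x00
[2] tail/zero = 0x00
[3] tail/zero = 0x00

vd[0] = 166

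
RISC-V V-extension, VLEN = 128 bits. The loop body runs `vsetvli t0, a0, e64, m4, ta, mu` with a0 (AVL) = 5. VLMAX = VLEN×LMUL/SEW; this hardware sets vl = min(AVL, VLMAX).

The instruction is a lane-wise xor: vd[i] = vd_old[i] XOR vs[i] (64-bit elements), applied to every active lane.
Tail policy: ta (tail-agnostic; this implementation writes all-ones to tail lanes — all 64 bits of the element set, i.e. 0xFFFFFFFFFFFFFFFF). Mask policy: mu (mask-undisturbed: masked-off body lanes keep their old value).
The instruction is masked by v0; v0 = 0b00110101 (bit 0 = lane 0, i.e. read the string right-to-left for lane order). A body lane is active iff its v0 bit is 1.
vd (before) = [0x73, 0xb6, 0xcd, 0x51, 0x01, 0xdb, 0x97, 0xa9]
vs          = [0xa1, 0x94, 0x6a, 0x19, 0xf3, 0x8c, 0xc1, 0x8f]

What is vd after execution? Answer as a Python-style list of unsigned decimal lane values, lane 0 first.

lanes per group: 128·4/64 = 8
vl = min(AVL, VLMAX) = min(5, 8) = 5
vd[0] xor(0x73,0xa1) -> 0xd2
vd[1] mask-off/keep -> 0xb6
vd[2] xor(0xcd,0x6a) -> 0xa7
vd[3] mask-off/keep -> 0x51
vd[4] xor(0x01,0xf3) -> 0xf2
vd[5] tail/ones -> 0xffffffffffffffff
vd[6] tail/ones -> 0xffffffffffffffff
vd[7] tail/ones -> 0xffffffffffffffff

vd = [210, 182, 167, 81, 242, 18446744073709551615, 18446744073709551615, 18446744073709551615]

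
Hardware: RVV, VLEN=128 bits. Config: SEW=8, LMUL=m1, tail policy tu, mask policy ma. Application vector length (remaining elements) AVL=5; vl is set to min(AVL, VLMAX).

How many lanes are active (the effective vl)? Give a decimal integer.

lanes per group: 128·1/8 = 16
AVL=5 ≤ VLMAX=16, so vl = 5

vl = 5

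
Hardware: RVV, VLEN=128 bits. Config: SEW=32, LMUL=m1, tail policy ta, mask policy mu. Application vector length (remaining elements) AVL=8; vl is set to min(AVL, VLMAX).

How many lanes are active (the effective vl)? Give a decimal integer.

lanes per group: 128·1/32 = 4
AVL=8 > VLMAX=4, so vl = 4

vl = 4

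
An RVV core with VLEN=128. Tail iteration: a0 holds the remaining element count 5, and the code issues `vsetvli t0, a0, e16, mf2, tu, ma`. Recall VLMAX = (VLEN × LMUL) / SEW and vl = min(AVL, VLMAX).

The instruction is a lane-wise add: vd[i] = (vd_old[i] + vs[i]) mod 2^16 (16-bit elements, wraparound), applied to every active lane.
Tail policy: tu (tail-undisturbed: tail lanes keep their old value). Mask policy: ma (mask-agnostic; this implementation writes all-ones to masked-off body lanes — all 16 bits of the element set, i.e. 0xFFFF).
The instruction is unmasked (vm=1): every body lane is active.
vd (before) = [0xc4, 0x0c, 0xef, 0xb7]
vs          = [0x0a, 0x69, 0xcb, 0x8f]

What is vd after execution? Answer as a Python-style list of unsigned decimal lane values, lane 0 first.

vd = [206, 117, 442, 326]

VLMAX = VLEN×LMUL/SEW = 128×1/2/16 = 4
AVL=5 > VLMAX=4, so vl = 4
vd[0] add(0xc4,0x0a) -> 0xce
vd[1] add(0x0c,0x69) -> 0x75
vd[2] add(0xef,0xcb) -> 0x1ba
vd[3] add(0xb7,0x8f) -> 0x146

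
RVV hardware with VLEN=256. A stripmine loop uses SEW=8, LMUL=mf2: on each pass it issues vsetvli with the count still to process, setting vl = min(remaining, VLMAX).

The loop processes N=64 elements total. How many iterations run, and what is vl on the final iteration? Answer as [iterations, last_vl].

[iterations, last_vl] = [4, 16]

VLMAX = (256 × 1/2) / 8 = 16 lanes
iterations = ceil(64/16) = 4; final-pass vl = 16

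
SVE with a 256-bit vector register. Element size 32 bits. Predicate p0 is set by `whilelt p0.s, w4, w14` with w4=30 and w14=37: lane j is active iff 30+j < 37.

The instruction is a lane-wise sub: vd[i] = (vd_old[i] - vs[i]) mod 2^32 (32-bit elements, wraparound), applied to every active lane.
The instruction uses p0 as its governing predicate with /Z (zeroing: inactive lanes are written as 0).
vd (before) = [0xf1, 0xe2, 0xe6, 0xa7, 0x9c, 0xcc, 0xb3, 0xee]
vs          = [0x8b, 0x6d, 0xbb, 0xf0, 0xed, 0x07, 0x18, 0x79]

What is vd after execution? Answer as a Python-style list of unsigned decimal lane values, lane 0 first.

vd = [102, 117, 43, 4294967223, 4294967215, 197, 155, 0]

256-bit reg / 32-bit elem → 8 lanes
whilelt: lane j active iff 30+j < 37 → j < 7 → 7 active
vd[0] sub(0xf1,0x8b) -> 0x66
vd[1] sub(0xe2,0x6d) -> 0x75
vd[2] sub(0xe6,0xbb) -> 0x2b
vd[3] sub(0xa7,0xf0) -> 0xffffffb7
vd[4] sub(0x9c,0xed) -> 0xffffffaf
vd[5] sub(0xcc,0x07) -> 0xc5
vd[6] sub(0xb3,0x18) -> 0x9b
vd[7] tail/zero -> 0x00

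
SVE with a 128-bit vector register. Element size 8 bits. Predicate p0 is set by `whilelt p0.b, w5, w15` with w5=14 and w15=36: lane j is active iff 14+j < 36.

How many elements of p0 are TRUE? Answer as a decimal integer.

vl = 16

register lanes = 128/8 = 16
whilelt: lane j active iff 14+j < 36 → j < 22 → 16 active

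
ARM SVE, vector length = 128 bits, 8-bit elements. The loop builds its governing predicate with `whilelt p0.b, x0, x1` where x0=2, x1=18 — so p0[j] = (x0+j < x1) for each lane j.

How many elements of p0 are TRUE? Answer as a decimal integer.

128-bit reg / 8-bit elem → 16 lanes
p0[j] = (2+j < 18); true for j=0..15 → 16 lanes set

vl = 16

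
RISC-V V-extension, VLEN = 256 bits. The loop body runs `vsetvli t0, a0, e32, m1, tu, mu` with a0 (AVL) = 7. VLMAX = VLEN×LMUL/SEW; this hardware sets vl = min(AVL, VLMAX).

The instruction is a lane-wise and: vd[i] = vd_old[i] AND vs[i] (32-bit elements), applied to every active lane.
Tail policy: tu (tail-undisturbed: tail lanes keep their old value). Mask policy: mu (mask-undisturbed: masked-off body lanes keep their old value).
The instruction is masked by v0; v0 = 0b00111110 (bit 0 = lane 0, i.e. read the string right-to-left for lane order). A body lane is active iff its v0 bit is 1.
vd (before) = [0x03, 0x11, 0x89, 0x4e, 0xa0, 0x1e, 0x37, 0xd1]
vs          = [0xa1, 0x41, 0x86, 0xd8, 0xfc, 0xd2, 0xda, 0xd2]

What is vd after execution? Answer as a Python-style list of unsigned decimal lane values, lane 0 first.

vd = [3, 1, 128, 72, 160, 18, 55, 209]

VLMAX = VLEN×LMUL/SEW = 256×1/32 = 8
vl ← min(7, 8) = 7
vd[0] mask-off/keep -> 0x03
vd[1] and(0x11,0x41) -> 0x01
vd[2] and(0x89,0x86) -> 0x80
vd[3] and(0x4e,0xd8) -> 0x48
vd[4] and(0xa0,0xfc) -> 0xa0
vd[5] and(0x1e,0xd2) -> 0x12
vd[6] mask-off/keep -> 0x37
vd[7] tail/keep -> 0xd1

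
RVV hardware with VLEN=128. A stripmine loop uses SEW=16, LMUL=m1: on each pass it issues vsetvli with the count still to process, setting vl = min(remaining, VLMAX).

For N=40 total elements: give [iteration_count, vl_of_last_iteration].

lanes per group: 128·1/16 = 8
iterations = ceil(40/8) = 5; final-pass vl = 8

[iterations, last_vl] = [5, 8]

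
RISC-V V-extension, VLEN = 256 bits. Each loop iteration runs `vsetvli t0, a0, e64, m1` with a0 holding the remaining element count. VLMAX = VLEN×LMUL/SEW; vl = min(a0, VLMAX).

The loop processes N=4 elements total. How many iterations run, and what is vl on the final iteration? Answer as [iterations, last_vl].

[iterations, last_vl] = [1, 4]

VLMAX = VLEN×LMUL/SEW = 256×1/64 = 4
4 elements at 4/iter → 1 passes, remainder 4 on the last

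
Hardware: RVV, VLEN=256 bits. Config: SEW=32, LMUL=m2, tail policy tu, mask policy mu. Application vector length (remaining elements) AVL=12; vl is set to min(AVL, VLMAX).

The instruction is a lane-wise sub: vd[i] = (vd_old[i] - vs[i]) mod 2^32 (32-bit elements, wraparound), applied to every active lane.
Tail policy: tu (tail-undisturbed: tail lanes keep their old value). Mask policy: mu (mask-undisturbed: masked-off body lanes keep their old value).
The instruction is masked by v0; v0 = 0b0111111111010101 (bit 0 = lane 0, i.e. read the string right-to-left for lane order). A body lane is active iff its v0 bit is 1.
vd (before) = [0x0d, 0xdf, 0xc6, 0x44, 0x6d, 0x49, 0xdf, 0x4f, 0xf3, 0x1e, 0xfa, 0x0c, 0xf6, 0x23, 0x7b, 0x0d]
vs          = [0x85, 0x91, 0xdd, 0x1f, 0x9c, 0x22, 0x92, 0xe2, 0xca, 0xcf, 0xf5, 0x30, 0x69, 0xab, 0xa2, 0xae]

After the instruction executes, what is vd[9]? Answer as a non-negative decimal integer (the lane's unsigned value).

vd[9] = 4294967119

VLMAX = VLEN×LMUL/SEW = 256×2/32 = 16
vl = min(AVL, VLMAX) = min(12, 16) = 12
[0] sub(0x0d,0x85) = 0xffffff88
[1] mask-off/keep = 0xdf
[2] sub(0xc6,0xdd) = 0xffffffe9
[3] mask-off/keep = 0x44
[4] sub(0x6d,0x9c) = 0xffffffd1
[5] mask-off/keep = 0x49
[6] sub(0xdf,0x92) = 0x4d
[7] sub(0x4f,0xe2) = 0xffffff6d
[8] sub(0xf3,0xca) = 0x29
[9] sub(0x1e,0xcf) = 0xffffff4f
[10] sub(0xfa,0xf5) = 0x05
[11] sub(0x0c,0x30) = 0xffffffdc
[12] tail/keep = 0xf6
[13] tail/keep = 0x23
[14] tail/keep = 0x7b
[15] tail/keep = 0x0d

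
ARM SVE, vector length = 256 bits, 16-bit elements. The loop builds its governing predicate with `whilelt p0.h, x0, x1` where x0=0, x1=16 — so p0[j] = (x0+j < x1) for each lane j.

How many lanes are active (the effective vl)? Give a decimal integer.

vl = 16

lane count: 256 div 16 = 16
active while 0+j < 16, i.e. j ∈ [0,16) capped at 16 ⇒ 16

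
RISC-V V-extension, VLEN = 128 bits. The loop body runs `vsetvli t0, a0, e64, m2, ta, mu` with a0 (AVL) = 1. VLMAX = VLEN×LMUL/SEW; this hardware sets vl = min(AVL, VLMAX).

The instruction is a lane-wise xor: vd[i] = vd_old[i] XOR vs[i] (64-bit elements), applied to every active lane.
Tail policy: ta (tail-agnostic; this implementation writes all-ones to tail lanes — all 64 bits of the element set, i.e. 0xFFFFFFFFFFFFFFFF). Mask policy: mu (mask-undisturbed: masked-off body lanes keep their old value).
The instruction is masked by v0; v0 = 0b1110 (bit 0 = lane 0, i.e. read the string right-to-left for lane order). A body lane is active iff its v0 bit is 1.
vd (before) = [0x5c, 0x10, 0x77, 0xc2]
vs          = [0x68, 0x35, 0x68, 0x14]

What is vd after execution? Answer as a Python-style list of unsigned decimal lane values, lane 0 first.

vd = [92, 18446744073709551615, 18446744073709551615, 18446744073709551615]

VLMAX = VLEN×LMUL/SEW = 128×2/64 = 4
AVL=1 ≤ VLMAX=4, so vl = 1
[0] mask-off/keep = 0x5c
[1] tail/ones = 0xffffffffffffffff
[2] tail/ones = 0xffffffffffffffff
[3] tail/ones = 0xffffffffffffffff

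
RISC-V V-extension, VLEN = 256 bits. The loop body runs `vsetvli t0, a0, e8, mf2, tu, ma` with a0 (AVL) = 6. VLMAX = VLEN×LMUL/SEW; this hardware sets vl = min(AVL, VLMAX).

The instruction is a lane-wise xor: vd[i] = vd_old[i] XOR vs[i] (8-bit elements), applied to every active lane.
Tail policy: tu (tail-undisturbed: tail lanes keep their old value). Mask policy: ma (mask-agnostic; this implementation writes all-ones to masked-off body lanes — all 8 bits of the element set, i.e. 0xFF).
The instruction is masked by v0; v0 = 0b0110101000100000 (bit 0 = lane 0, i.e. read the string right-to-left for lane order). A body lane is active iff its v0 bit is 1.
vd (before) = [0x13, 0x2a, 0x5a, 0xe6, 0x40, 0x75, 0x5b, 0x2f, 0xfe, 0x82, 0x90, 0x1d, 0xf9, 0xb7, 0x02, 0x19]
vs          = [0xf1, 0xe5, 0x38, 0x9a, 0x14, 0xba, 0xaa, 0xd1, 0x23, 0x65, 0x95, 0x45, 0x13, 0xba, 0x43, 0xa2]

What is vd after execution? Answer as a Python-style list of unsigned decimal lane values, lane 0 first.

lanes per group: 256·1/2/8 = 16
AVL=6 ≤ VLMAX=16, so vl = 6
vd[0] mask-off/ones -> 0xff
vd[1] mask-off/ones -> 0xff
vd[2] mask-off/ones -> 0xff
vd[3] mask-off/ones -> 0xff
vd[4] mask-off/ones -> 0xff
vd[5] xor(0x75,0xba) -> 0xcf
vd[6] tail/keep -> 0x5b
vd[7] tail/keep -> 0x2f
vd[8] tail/keep -> 0xfe
vd[9] tail/keep -> 0x82
vd[10] tail/keep -> 0x90
vd[11] tail/keep -> 0x1d
vd[12] tail/keep -> 0xf9
vd[13] tail/keep -> 0xb7
vd[14] tail/keep -> 0x02
vd[15] tail/keep -> 0x19

vd = [255, 255, 255, 255, 255, 207, 91, 47, 254, 130, 144, 29, 249, 183, 2, 25]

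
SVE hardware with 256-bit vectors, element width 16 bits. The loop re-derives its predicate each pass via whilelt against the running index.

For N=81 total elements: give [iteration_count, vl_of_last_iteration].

register lanes = 256/16 = 16
81 elements at 16/iter → 6 passes, remainder 1 on the last

[iterations, last_vl] = [6, 1]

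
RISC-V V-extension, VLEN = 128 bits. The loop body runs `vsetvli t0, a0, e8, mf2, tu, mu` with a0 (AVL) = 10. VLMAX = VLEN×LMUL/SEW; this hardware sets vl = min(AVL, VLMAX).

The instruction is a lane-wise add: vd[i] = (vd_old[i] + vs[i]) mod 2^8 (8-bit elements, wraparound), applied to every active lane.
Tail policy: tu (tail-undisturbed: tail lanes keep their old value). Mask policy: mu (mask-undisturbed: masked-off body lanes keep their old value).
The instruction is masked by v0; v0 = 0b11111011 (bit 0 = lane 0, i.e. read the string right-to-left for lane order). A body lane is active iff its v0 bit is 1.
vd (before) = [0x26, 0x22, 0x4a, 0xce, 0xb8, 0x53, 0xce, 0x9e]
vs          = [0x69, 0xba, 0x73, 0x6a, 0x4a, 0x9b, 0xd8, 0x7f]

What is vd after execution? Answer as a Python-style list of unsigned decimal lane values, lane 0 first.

vd = [143, 220, 74, 56, 2, 238, 166, 29]

lanes per group: 128·1/2/8 = 8
vl = min(AVL, VLMAX) = min(10, 8) = 8
vd[0] add(0x26,0x69) -> 0x8f
vd[1] add(0x22,0xba) -> 0xdc
vd[2] mask-off/keep -> 0x4a
vd[3] add(0xce,0x6a) -> 0x38
vd[4] add(0xb8,0x4a) -> 0x02
vd[5] add(0x53,0x9b) -> 0xee
vd[6] add(0xce,0xd8) -> 0xa6
vd[7] add(0x9e,0x7f) -> 0x1d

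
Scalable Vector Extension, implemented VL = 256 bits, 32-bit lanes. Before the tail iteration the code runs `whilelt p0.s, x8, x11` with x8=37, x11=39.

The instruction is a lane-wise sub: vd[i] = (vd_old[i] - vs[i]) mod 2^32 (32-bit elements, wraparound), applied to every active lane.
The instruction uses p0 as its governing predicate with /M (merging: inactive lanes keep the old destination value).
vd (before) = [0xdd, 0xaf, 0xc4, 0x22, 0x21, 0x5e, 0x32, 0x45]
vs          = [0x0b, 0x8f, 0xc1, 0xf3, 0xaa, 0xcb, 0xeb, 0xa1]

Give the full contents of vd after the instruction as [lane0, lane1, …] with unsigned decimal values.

register lanes = 256/32 = 8
p0[j] = (37+j < 39); true for j=0..1 → 2 lanes set
lane  0: sub(0xdd,0x0b) ⇒ 0xd2
lane  1: sub(0xaf,0x8f) ⇒ 0x20
lane  2: tail/keep ⇒ 0xc4
lane  3: tail/keep ⇒ 0x22
lane  4: tail/keep ⇒ 0x21
lane  5: tail/keep ⇒ 0x5e
lane  6: tail/keep ⇒ 0x32
lane  7: tail/keep ⇒ 0x45

vd = [210, 32, 196, 34, 33, 94, 50, 69]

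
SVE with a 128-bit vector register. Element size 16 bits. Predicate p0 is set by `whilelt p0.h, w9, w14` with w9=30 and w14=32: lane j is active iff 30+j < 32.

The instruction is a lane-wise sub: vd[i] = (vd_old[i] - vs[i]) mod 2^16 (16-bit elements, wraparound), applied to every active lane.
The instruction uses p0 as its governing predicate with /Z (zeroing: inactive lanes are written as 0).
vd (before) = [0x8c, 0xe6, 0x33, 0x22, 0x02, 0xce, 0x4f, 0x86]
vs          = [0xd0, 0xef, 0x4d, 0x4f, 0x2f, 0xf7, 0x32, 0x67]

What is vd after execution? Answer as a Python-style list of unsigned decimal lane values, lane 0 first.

128-bit reg / 16-bit elem → 8 lanes
p0[j] = (30+j < 32); true for j=0..1 → 2 lanes set
lane  0: sub(0x8c,0xd0) ⇒ 0xffbc
lane  1: sub(0xe6,0xef) ⇒ 0xfff7
lane  2: tail/zero ⇒ 0x00
lane  3: tail/zero ⇒ 0x00
lane  4: tail/zero ⇒ 0x00
lane  5: tail/zero ⇒ 0x00
lane  6: tail/zero ⇒ 0x00
lane  7: tail/zero ⇒ 0x00

vd = [65468, 65527, 0, 0, 0, 0, 0, 0]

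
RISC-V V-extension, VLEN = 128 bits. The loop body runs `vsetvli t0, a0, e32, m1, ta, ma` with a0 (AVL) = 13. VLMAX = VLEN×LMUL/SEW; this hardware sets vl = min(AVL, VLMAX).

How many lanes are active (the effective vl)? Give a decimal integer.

VLMAX = (128 × 1) / 32 = 4 lanes
vl ← min(13, 4) = 4

vl = 4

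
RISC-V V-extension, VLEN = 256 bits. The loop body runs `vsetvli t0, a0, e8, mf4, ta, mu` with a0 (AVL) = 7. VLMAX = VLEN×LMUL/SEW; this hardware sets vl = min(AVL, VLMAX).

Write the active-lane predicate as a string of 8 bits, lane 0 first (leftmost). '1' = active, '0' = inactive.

predicate = 11111110

VLMAX = (256 × 1/4) / 8 = 8 lanes
AVL=7 ≤ VLMAX=8, so vl = 7
bits (lane 0 leftmost): 11111110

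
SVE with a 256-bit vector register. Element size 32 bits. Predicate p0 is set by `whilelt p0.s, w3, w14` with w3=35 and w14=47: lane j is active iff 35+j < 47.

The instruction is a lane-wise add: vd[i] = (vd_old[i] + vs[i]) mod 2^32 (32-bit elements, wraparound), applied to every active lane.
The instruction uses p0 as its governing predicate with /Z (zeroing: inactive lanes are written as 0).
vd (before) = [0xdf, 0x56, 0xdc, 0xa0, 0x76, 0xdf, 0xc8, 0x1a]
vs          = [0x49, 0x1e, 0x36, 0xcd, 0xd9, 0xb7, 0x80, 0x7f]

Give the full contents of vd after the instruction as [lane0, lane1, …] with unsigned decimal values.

register lanes = 256/32 = 8
whilelt: lane j active iff 35+j < 47 → j < 12 → 8 active
vd[0] add(0xdf,0x49) -> 0x128
vd[1] add(0x56,0x1e) -> 0x74
vd[2] add(0xdc,0x36) -> 0x112
vd[3] add(0xa0,0xcd) -> 0x16d
vd[4] add(0x76,0xd9) -> 0x14f
vd[5] add(0xdf,0xb7) -> 0x196
vd[6] add(0xc8,0x80) -> 0x148
vd[7] add(0x1a,0x7f) -> 0x99

vd = [296, 116, 274, 365, 335, 406, 328, 153]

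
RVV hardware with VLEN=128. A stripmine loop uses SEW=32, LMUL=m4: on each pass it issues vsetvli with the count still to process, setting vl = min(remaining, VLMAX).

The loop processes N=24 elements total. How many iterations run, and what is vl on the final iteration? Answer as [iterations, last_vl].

lanes per group: 128·4/32 = 16
iterations = ceil(24/16) = 2; final-pass vl = 8

[iterations, last_vl] = [2, 8]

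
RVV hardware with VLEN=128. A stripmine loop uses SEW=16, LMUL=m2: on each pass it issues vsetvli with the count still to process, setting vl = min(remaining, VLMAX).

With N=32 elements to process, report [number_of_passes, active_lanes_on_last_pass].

[iterations, last_vl] = [2, 16]

VLMAX = (128 × 2) / 16 = 16 lanes
32 elements at 16/iter → 2 passes, remainder 16 on the last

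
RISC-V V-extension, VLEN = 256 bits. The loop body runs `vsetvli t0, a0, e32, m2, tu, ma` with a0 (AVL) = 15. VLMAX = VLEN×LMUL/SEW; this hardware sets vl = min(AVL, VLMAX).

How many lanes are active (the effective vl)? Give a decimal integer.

VLMAX = VLEN×LMUL/SEW = 256×2/32 = 16
vl = min(AVL, VLMAX) = min(15, 16) = 15

vl = 15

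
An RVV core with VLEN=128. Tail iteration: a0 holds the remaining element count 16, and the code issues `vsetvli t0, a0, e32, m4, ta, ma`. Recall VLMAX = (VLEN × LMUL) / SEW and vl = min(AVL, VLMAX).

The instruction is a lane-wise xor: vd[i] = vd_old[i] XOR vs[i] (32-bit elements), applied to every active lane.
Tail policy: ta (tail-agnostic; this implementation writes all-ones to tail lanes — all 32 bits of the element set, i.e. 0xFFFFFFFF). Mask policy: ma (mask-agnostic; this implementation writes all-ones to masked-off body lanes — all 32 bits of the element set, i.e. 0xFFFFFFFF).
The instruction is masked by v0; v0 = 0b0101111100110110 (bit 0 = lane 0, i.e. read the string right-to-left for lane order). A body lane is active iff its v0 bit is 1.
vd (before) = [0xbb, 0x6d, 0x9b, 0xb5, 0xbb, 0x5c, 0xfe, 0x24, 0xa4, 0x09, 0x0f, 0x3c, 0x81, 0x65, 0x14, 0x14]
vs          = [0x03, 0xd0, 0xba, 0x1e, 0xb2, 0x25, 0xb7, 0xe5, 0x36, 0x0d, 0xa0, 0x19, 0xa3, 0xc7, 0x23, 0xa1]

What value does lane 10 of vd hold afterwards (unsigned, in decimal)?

vd[10] = 175

VLMAX = VLEN×LMUL/SEW = 128×4/32 = 16
vl = min(AVL, VLMAX) = min(16, 16) = 16
lane  0: mask-off/ones ⇒ 0xffffffff
lane  1: xor(0x6d,0xd0) ⇒ 0xbd
lane  2: xor(0x9b,0xba) ⇒ 0x21
lane  3: mask-off/ones ⇒ 0xffffffff
lane  4: xor(0xbb,0xb2) ⇒ 0x09
lane  5: xor(0x5c,0x25) ⇒ 0x79
lane  6: mask-off/ones ⇒ 0xffffffff
lane  7: mask-off/ones ⇒ 0xffffffff
lane  8: xor(0xa4,0x36) ⇒ 0x92
lane  9: xor(0x09,0x0d) ⇒ 0x04
lane 10: xor(0x0f,0xa0) ⇒ 0xaf
lane 11: xor(0x3c,0x19) ⇒ 0x25
lane 12: xor(0x81,0xa3) ⇒ 0x22
lane 13: mask-off/ones ⇒ 0xffffffff
lane 14: xor(0x14,0x23) ⇒ 0x37
lane 15: mask-off/ones ⇒ 0xffffffff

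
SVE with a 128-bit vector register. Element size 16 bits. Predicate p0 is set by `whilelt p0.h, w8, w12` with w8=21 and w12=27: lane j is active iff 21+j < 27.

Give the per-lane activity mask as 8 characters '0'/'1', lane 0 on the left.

lane count: 128 div 16 = 8
p0[j] = (21+j < 27); true for j=0..5 → 6 lanes set
bits (lane 0 leftmost): 11111100

predicate = 11111100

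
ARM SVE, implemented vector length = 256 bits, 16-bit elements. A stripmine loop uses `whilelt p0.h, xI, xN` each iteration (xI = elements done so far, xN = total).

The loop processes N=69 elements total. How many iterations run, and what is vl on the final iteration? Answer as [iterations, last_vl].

[iterations, last_vl] = [5, 5]

256-bit reg / 16-bit elem → 16 lanes
N=69: ⌈69/16⌉ = 5 iters; last vl = 69 − 4×16 = 5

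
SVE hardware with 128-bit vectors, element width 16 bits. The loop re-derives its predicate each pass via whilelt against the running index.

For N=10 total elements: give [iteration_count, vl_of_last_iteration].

[iterations, last_vl] = [2, 2]

register lanes = 128/16 = 8
N=10: ⌈10/8⌉ = 2 iters; last vl = 10 − 1×8 = 2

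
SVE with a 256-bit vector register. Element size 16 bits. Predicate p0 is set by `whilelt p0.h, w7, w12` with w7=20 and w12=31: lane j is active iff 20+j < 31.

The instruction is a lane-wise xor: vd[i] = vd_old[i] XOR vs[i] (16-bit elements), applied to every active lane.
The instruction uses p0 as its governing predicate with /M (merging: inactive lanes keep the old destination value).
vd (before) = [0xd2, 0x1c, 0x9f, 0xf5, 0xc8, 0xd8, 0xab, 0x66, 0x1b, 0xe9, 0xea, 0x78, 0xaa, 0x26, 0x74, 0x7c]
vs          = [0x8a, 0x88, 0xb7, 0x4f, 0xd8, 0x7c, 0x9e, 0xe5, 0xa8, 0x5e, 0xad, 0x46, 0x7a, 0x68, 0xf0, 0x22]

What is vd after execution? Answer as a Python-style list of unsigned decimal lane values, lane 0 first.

vd = [88, 148, 40, 186, 16, 164, 53, 131, 179, 183, 71, 120, 170, 38, 116, 124]

lane count: 256 div 16 = 16
whilelt: lane j active iff 20+j < 31 → j < 11 → 11 active
[0] xor(0xd2,0x8a) = 0x58
[1] xor(0x1c,0x88) = 0x94
[2] xor(0x9f,0xb7) = 0x28
[3] xor(0xf5,0x4f) = 0xba
[4] xor(0xc8,0xd8) = 0x10
[5] xor(0xd8,0x7c) = 0xa4
[6] xor(0xab,0x9e) = 0x35
[7] xor(0x66,0xe5) = 0x83
[8] xor(0x1b,0xa8) = 0xb3
[9] xor(0xe9,0x5e) = 0xb7
[10] xor(0xea,0xad) = 0x47
[11] tail/keep = 0x78
[12] tail/keep = 0xaa
[13] tail/keep = 0x26
[14] tail/keep = 0x74
[15] tail/keep = 0x7c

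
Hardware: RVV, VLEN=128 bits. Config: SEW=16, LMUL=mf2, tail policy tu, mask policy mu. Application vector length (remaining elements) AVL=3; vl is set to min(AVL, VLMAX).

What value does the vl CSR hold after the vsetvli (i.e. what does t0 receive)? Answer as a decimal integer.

VLMAX = VLEN×LMUL/SEW = 128×1/2/16 = 4
vl = min(AVL, VLMAX) = min(3, 4) = 3

vl = 3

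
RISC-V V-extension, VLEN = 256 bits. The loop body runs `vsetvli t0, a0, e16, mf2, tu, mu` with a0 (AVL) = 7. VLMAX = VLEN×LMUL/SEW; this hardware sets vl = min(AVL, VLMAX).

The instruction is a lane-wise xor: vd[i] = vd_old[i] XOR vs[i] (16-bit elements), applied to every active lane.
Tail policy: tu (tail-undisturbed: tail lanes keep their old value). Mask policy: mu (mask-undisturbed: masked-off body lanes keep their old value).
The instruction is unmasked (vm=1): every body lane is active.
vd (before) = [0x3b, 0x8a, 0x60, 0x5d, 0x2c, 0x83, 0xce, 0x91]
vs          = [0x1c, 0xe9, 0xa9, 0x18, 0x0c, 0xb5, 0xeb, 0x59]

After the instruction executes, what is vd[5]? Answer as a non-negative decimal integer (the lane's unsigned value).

VLMAX = VLEN×LMUL/SEW = 256×1/2/16 = 8
vl = min(AVL, VLMAX) = min(7, 8) = 7
lane  0: xor(0x3b,0x1c) ⇒ 0x27
lane  1: xor(0x8a,0xe9) ⇒ 0x63
lane  2: xor(0x60,0xa9) ⇒ 0xc9
lane  3: xor(0x5d,0x18) ⇒ 0x45
lane  4: xor(0x2c,0x0c) ⇒ 0x20
lane  5: xor(0x83,0xb5) ⇒ 0x36
lane  6: xor(0xce,0xeb) ⇒ 0x25
lane  7: tail/keep ⇒ 0x91

vd[5] = 54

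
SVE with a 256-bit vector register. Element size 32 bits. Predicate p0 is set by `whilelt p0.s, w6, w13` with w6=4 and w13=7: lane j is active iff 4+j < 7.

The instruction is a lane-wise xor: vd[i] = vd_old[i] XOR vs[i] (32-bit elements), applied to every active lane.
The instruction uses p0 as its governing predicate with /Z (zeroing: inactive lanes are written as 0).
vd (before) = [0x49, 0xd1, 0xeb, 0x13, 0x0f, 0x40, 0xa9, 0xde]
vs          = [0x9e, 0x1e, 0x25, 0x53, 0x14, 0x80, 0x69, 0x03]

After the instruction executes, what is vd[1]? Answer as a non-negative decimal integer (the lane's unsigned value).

register lanes = 256/32 = 8
whilelt: lane j active iff 4+j < 7 → j < 3 → 3 active
lane  0: xor(0x49,0x9e) ⇒ 0xd7
lane  1: xor(0xd1,0x1e) ⇒ 0xcf
lane  2: xor(0xeb,0x25) ⇒ 0xce
lane  3: tail/zero ⇒ 0x00
lane  4: tail/zero ⇒ 0x00
lane  5: tail/zero ⇒ 0x00
lane  6: tail/zero ⇒ 0x00
lane  7: tail/zero ⇒ 0x00

vd[1] = 207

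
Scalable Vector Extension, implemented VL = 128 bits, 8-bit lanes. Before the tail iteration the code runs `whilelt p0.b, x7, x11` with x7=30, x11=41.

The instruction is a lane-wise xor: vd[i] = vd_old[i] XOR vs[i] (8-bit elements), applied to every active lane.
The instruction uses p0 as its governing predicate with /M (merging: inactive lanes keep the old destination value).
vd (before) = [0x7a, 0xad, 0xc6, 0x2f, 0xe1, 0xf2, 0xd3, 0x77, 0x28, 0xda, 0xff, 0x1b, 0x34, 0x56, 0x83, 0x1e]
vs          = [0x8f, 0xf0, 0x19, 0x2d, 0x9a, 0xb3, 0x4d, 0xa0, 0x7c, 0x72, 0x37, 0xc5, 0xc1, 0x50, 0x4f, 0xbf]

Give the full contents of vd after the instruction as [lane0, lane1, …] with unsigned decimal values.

lane count: 128 div 8 = 16
whilelt: lane j active iff 30+j < 41 → j < 11 → 11 active
  i=0: xor(0x7a,0x8f) → 245
  i=1: xor(0xad,0xf0) → 93
  i=2: xor(0xc6,0x19) → 223
  i=3: xor(0x2f,0x2d) → 2
  i=4: xor(0xe1,0x9a) → 123
  i=5: xor(0xf2,0xb3) → 65
  i=6: xor(0xd3,0x4d) → 158
  i=7: xor(0x77,0xa0) → 215
  i=8: xor(0x28,0x7c) → 84
  i=9: xor(0xda,0x72) → 168
  i=10: xor(0xff,0x37) → 200
  i=11: tail/keep → 27
  i=12: tail/keep → 52
  i=13: tail/keep → 86
  i=14: tail/keep → 131
  i=15: tail/keep → 30

vd = [245, 93, 223, 2, 123, 65, 158, 215, 84, 168, 200, 27, 52, 86, 131, 30]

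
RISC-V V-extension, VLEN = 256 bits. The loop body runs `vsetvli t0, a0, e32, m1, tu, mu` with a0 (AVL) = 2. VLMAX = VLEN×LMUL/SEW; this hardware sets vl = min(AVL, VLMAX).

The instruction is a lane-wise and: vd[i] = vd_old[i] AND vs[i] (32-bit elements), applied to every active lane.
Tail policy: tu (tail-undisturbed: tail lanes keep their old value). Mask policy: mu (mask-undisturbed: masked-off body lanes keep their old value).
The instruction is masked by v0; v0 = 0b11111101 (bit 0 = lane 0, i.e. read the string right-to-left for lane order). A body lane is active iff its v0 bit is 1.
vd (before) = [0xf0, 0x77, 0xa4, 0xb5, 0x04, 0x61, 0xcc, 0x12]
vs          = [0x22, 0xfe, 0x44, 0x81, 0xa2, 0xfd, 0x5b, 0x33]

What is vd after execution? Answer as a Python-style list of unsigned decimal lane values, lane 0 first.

VLMAX = (256 × 1) / 32 = 8 lanes
AVL=2 ≤ VLMAX=8, so vl = 2
[0] and(0xf0,0x22) = 0x20
[1] mask-off/keep = 0x77
[2] tail/keep = 0xa4
[3] tail/keep = 0xb5
[4] tail/keep = 0x04
[5] tail/keep = 0x61
[6] tail/keep = 0xcc
[7] tail/keep = 0x12

vd = [32, 119, 164, 181, 4, 97, 204, 18]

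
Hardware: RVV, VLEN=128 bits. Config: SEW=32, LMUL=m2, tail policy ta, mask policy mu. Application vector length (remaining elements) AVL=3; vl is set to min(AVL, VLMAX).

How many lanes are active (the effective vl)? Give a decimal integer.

VLMAX = VLEN×LMUL/SEW = 128×2/32 = 8
vl ← min(3, 8) = 3

vl = 3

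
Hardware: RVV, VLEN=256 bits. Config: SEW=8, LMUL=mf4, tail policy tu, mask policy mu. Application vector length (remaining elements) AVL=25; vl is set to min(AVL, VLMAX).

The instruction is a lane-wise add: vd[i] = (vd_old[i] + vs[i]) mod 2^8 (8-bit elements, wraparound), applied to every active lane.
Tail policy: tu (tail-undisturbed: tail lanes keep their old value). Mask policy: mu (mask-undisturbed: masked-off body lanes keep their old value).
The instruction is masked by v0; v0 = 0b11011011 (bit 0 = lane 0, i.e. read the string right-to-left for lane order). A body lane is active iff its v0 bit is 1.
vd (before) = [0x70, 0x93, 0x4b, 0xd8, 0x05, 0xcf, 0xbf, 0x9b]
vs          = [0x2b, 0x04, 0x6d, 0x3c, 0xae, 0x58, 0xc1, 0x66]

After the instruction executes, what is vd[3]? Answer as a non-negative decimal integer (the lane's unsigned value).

vd[3] = 20

lanes per group: 256·1/4/8 = 8
vl = min(AVL, VLMAX) = min(25, 8) = 8
vd[0] add(0x70,0x2b) -> 0x9b
vd[1] add(0x93,0x04) -> 0x97
vd[2] mask-off/keep -> 0x4b
vd[3] add(0xd8,0x3c) -> 0x14
vd[4] add(0x05,0xae) -> 0xb3
vd[5] mask-off/keep -> 0xcf
vd[6] add(0xbf,0xc1) -> 0x80
vd[7] add(0x9b,0x66) -> 0x01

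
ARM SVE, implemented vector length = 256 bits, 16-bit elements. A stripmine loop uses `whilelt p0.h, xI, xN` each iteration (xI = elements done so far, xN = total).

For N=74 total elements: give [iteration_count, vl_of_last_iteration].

lane count: 256 div 16 = 16
iterations = ceil(74/16) = 5; final-pass vl = 10

[iterations, last_vl] = [5, 10]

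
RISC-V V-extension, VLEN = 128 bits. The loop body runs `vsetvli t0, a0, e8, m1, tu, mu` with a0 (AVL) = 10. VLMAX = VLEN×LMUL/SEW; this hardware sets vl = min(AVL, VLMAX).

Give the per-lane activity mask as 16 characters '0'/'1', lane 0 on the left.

predicate = 1111111111000000

VLMAX = (128 × 1) / 8 = 16 lanes
vl = min(AVL, VLMAX) = min(10, 16) = 10
bits (lane 0 leftmost): 1111111111000000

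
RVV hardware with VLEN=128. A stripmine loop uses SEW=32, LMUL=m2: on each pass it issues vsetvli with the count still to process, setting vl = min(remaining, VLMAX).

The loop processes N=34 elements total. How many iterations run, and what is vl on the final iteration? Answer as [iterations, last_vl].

[iterations, last_vl] = [5, 2]

VLMAX = (128 × 2) / 32 = 8 lanes
iterations = ceil(34/8) = 5; final-pass vl = 2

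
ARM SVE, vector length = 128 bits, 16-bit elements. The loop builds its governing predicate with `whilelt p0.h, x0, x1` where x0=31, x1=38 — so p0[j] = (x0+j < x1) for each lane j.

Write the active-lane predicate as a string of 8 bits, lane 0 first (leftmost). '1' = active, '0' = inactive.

predicate = 11111110

128-bit reg / 16-bit elem → 8 lanes
whilelt: lane j active iff 31+j < 38 → j < 7 → 7 active
bits (lane 0 leftmost): 11111110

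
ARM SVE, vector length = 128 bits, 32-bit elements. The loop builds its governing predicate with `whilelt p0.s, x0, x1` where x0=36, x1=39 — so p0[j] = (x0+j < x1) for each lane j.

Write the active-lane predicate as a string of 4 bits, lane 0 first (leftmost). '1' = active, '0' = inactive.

predicate = 1110

register lanes = 128/32 = 4
active while 36+j < 39, i.e. j ∈ [0,3) capped at 4 ⇒ 3
bits (lane 0 leftmost): 1110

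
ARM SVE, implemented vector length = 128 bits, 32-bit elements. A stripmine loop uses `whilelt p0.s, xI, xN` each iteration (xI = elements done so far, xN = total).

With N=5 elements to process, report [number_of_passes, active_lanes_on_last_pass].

[iterations, last_vl] = [2, 1]

register lanes = 128/32 = 4
N=5: ⌈5/4⌉ = 2 iters; last vl = 5 − 1×4 = 1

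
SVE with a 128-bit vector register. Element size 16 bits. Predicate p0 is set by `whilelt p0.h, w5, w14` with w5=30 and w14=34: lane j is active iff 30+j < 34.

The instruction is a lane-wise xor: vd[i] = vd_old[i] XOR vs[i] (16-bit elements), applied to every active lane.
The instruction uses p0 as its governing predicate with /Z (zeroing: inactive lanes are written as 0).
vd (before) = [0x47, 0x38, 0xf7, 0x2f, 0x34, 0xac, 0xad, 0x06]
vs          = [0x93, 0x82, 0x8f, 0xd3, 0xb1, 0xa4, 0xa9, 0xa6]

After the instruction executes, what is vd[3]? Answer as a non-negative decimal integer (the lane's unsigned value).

vd[3] = 252

lane count: 128 div 16 = 8
whilelt: lane j active iff 30+j < 34 → j < 4 → 4 active
lane  0: xor(0x47,0x93) ⇒ 0xd4
lane  1: xor(0x38,0x82) ⇒ 0xba
lane  2: xor(0xf7,0x8f) ⇒ 0x78
lane  3: xor(0x2f,0xd3) ⇒ 0xfc
lane  4: tail/zero ⇒ 0x00
lane  5: tail/zero ⇒ 0x00
lane  6: tail/zero ⇒ 0x00
lane  7: tail/zero ⇒ 0x00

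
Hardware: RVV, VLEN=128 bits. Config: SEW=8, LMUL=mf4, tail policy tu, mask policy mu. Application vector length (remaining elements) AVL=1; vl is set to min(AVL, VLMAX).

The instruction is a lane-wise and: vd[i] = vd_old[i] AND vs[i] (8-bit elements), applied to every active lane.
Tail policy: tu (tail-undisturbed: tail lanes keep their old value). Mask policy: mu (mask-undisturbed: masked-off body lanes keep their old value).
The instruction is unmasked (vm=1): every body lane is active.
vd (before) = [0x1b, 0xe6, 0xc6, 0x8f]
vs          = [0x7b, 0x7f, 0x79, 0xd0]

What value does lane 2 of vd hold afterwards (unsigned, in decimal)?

vd[2] = 198

VLMAX = (128 × 1/4) / 8 = 4 lanes
AVL=1 ≤ VLMAX=4, so vl = 1
vd[0] and(0x1b,0x7b) -> 0x1b
vd[1] tail/keep -> 0xe6
vd[2] tail/keep -> 0xc6
vd[3] tail/keep -> 0x8f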